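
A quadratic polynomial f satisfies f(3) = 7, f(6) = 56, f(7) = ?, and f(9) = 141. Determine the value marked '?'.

The 3 known points determine the degree-2 polynomial uniquely.
Write f(t) = at^2 + bt + c. Substituting each data point gives a linear system:
  9a + 3b + c = 7
  36a + 6b + c = 56
  81a + 9b + c = 141
Solving the system yields a = 2, b = -5/3, c = -6.
So f(t) = 2t^2 - (5/3)t - 6.
Then f(7) = 241/3.

241/3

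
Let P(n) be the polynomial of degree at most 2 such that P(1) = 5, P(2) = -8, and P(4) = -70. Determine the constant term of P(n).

6

Write P(n) = an^2 + bn + c. Substituting each data point gives a linear system:
  a + b + c = 5
  4a + 2b + c = -8
  16a + 4b + c = -70
Solving the system yields a = -6, b = 5, c = 6.
So P(n) = -6n^2 + 5n + 6.
The constant term is 6.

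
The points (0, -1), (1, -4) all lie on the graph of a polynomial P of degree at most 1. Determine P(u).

Using the Lagrange interpolation formula with nodes 0, 1:
  L_0(u) = (u - 1) / -1
  L_1(u) = u / 1
Then P(u) = -1·L_0(u) - 4·L_1(u).
Expanding and collecting terms gives P(u) = -3u - 1.
Check: P(1) = -4. ✓

P(u) = -3u - 1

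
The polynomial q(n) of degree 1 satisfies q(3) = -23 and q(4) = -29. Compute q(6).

Write q(n) = an + b. Substituting each data point gives a linear system:
  3a + b = -23
  4a + b = -29
Solving the system yields a = -6, b = -5.
So q(n) = -6n - 5.
Then q(6) = -41.

-41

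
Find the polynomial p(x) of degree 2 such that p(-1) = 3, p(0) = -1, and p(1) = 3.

Using the Lagrange interpolation formula with nodes -1, 0, 1:
  L_0(x) = x(x - 1) / 2
  L_1(x) = (x + 1)(x - 1) / -1
  L_2(x) = (x + 1)x / 2
Then p(x) = 3·L_0(x) - 1·L_1(x) + 3·L_2(x).
Expanding and collecting terms gives p(x) = 4x² - 1.
Check: p(1) = 3. ✓

p(x) = 4x^2 - 1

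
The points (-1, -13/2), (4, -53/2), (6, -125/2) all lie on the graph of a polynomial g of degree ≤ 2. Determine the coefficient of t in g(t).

2

Write g(t) = at^2 + bt + c. Substituting each data point gives a linear system:
  a - b + c = -13/2
  16a + 4b + c = -53/2
  36a + 6b + c = -125/2
Solving the system yields a = -2, b = 2, c = -5/2.
So g(t) = -2t^2 + 2t - 5/2.
The coefficient of t is 2.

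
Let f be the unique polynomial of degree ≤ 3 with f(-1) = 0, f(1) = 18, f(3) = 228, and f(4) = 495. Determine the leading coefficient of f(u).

6

Write f(u) = au^3 + bu^2 + cu + d. Substituting each data point gives a linear system:
  -a + b - c + d = 0
  a + b + c + d = 18
  27a + 9b + 3c + d = 228
  64a + 16b + 4c + d = 495
Solving the system yields a = 6, b = 6, c = 3, d = 3.
So f(u) = 6u³ + 6u² + 3u + 3.
The leading coefficient is 6.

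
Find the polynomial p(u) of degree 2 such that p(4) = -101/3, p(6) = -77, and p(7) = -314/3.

p(u) = -2u^2 - (5/3)u + 5

Write p(u) = au^2 + bu + c. Substituting each data point gives a linear system:
  16a + 4b + c = -101/3
  36a + 6b + c = -77
  49a + 7b + c = -314/3
Solving the system yields a = -2, b = -5/3, c = 5.
So p(u) = -2u² - (5/3)u + 5.
Check: p(4) = -101/3. ✓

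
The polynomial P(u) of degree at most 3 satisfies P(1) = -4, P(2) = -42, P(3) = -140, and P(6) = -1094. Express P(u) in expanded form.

P(u) = -5u^3 - 3u + 4

Write P(u) = au^3 + bu^2 + cu + d. Substituting each data point gives a linear system:
  a + b + c + d = -4
  8a + 4b + 2c + d = -42
  27a + 9b + 3c + d = -140
  216a + 36b + 6c + d = -1094
Solving the system yields a = -5, b = 0, c = -3, d = 4.
So P(u) = -5u^3 - 3u + 4.
Check: P(6) = -1094. ✓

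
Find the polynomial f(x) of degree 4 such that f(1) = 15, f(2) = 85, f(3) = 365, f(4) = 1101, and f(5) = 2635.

f(x) = 4x^4 + x^3 - x^2 + 6x + 5

Write f(x) = ax^4 + bx^3 + cx^2 + dx + e. Substituting each data point gives a linear system:
  a + b + c + d + e = 15
  16a + 8b + 4c + 2d + e = 85
  81a + 27b + 9c + 3d + e = 365
  256a + 64b + 16c + 4d + e = 1101
  625a + 125b + 25c + 5d + e = 2635
Solving the system yields a = 4, b = 1, c = -1, d = 6, e = 5.
So f(x) = 4x^4 + x^3 - x^2 + 6x + 5.
Check: f(4) = 1101. ✓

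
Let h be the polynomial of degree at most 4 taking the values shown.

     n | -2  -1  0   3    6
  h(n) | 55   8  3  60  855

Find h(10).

7543

Using the Lagrange interpolation formula with nodes -2, -1, 0, 3, 6:
  L_0(n) = (n + 1)n(n - 3)(n - 6) / 80
  L_1(n) = (n + 2)n(n - 3)(n - 6) / -28
  L_2(n) = (n + 2)(n + 1)(n - 3)(n - 6) / 36
  L_3(n) = (n + 2)(n + 1)n(n - 6) / -180
  L_4(n) = (n + 2)(n + 1)n(n - 3) / 1008
Then h(n) = 55·L_0(n) + 8·L_1(n) + 3·L_2(n) + 60·L_3(n) + 855·L_4(n).
Expanding and collecting terms gives h(n) = n^4 - 3n^3 + 5n^2 + 4n + 3.
Evaluating at n = 10: h(10) = 7543.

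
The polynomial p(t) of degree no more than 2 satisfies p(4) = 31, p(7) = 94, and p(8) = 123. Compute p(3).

18

Write p(t) = at^2 + bt + c. Substituting each data point gives a linear system:
  16a + 4b + c = 31
  49a + 7b + c = 94
  64a + 8b + c = 123
Solving the system yields a = 2, b = -1, c = 3.
So p(t) = 2t^2 - t + 3.
Then p(3) = 18.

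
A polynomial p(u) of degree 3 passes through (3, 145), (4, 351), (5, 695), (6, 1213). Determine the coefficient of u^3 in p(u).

6

Write p(u) = au^3 + bu^2 + cu + d. Substituting each data point gives a linear system:
  27a + 9b + 3c + d = 145
  64a + 16b + 4c + d = 351
  125a + 25b + 5c + d = 695
  216a + 36b + 6c + d = 1213
Solving the system yields a = 6, b = -3, c = 5, d = -5.
So p(u) = 6u^3 - 3u^2 + 5u - 5.
The leading coefficient is 6.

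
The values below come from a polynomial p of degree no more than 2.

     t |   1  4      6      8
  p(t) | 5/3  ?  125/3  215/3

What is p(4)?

The 3 known points determine the degree-2 polynomial uniquely.
Write p(t) = at^2 + bt + c. Substituting each data point gives a linear system:
  a + b + c = 5/3
  36a + 6b + c = 125/3
  64a + 8b + c = 215/3
Solving the system yields a = 1, b = 1, c = -1/3.
So p(t) = t² + t - 1/3.
Then p(4) = 59/3.

59/3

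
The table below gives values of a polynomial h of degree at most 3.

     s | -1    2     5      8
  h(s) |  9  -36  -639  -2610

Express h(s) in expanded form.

Write h(s) = as^3 + bs^2 + cs + d. Substituting each data point gives a linear system:
  -a + b - c + d = 9
  8a + 4b + 2c + d = -36
  125a + 25b + 5c + d = -639
  512a + 64b + 8c + d = -2610
Solving the system yields a = -5, b = -1, c = 1, d = 6.
So h(s) = -5s^3 - s^2 + s + 6.
Check: h(-1) = 9. ✓

h(s) = -5s^3 - s^2 + s + 6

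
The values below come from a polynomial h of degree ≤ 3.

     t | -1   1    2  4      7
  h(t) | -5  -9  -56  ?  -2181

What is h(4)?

-420

The 4 known points determine the degree-3 polynomial uniquely.
Write h(t) = at^3 + bt^2 + ct + d. Substituting each data point gives a linear system:
  -a + b - c + d = -5
  a + b + c + d = -9
  8a + 4b + 2c + d = -56
  343a + 49b + 7c + d = -2181
Solving the system yields a = -6, b = -3, c = 4, d = -4.
So h(t) = -6t^3 - 3t^2 + 4t - 4.
Then h(4) = -420.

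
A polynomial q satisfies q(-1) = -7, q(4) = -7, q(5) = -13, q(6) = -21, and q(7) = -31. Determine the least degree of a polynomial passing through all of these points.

2

Divided differences on the nodes -1, 4, 5, 6, 7:
  order 0: -7  -7  -13  -21  -31
  order 1: 0  -6  -8  -10
  order 2: -1  -1  -1
  order 3: 0  0
  order 4: 0
The order-2 divided differences are all -1 (nonzero) and every higher order vanishes, so the data lies on a polynomial of degree exactly 2.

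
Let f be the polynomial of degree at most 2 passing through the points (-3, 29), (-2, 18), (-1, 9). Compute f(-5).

57

Forward differences of the values at t = -3, -2, -1:
  f  : 29  18  9
  Δ  : -11  -9
  Δ^2: 2
The second differences are constant, confirming degree 2.
Interpolating (Newton forward form) and evaluating at t = -5 gives f(-5) = 57.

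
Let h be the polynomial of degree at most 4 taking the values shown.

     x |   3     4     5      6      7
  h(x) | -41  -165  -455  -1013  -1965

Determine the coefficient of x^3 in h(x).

1

Write h(x) = ax^4 + bx^3 + cx^2 + dx + e. Substituting each data point gives a linear system:
  81a + 27b + 9c + 3d + e = -41
  256a + 64b + 16c + 4d + e = -165
  625a + 125b + 25c + 5d + e = -455
  1296a + 216b + 36c + 6d + e = -1013
  2401a + 343b + 49c + 7d + e = -1965
Solving the system yields a = -1, b = 1, c = 2, d = 0, e = -5.
So h(x) = -x⁴ + x³ + 2x² - 5.
The coefficient of x^3 is 1.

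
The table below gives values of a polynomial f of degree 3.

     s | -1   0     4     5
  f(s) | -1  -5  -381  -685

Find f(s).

Using the Lagrange interpolation formula with nodes -1, 0, 4, 5:
  L_0(s) = s(s - 4)(s - 5) / -30
  L_1(s) = (s + 1)(s - 4)(s - 5) / 20
  L_2(s) = (s + 1)s(s - 5) / -20
  L_3(s) = (s + 1)s(s - 4) / 30
Then f(s) = -1·L_0(s) - 5·L_1(s) - 381·L_2(s) - 685·L_3(s).
Expanding and collecting terms gives f(s) = -4s^3 - 6s^2 - 6s - 5.
Check: f(0) = -5. ✓

f(s) = -4s^3 - 6s^2 - 6s - 5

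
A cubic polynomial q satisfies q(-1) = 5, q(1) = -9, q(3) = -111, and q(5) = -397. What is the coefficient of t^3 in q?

Write q(t) = at^3 + bt^2 + ct + d. Substituting each data point gives a linear system:
  -a + b - c + d = 5
  a + b + c + d = -9
  27a + 9b + 3c + d = -111
  125a + 25b + 5c + d = -397
Solving the system yields a = -2, b = -5, c = -5, d = 3.
So q(t) = -2t^3 - 5t^2 - 5t + 3.
The leading coefficient is -2.

-2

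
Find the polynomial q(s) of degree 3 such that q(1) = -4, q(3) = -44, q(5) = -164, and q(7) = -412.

Write q(s) = as^3 + bs^2 + cs + d. Substituting each data point gives a linear system:
  a + b + c + d = -4
  27a + 9b + 3c + d = -44
  125a + 25b + 5c + d = -164
  343a + 49b + 7c + d = -412
Solving the system yields a = -1, b = -1, c = -3, d = 1.
So q(s) = -s³ - s² - 3s + 1.
Check: q(3) = -44. ✓

q(s) = -s^3 - s^2 - 3s + 1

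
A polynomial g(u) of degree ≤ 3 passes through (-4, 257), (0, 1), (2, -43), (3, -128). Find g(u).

Write g(u) = au^3 + bu^2 + cu + d. Substituting each data point gives a linear system:
  -64a + 16b - 4c + d = 257
  d = 1
  8a + 4b + 2c + d = -43
  27a + 9b + 3c + d = -128
Solving the system yields a = -4, b = -1, c = -4, d = 1.
So g(u) = -4u^3 - u^2 - 4u + 1.
Check: g(0) = 1. ✓

g(u) = -4u^3 - u^2 - 4u + 1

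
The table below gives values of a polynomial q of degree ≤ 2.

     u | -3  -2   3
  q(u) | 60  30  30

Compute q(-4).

100

Using the Lagrange interpolation formula with nodes -3, -2, 3:
  L_0(u) = (u + 2)(u - 3) / 6
  L_1(u) = (u + 3)(u - 3) / -5
  L_2(u) = (u + 3)(u + 2) / 30
Then q(u) = 60·L_0(u) + 30·L_1(u) + 30·L_2(u).
Expanding and collecting terms gives q(u) = 5u^2 - 5u.
Evaluating at u = -4: q(-4) = 100.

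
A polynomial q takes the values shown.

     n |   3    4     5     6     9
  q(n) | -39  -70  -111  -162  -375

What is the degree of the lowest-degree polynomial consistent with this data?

2

Divided differences on the nodes 3, 4, 5, 6, 9:
  order 0: -39  -70  -111  -162  -375
  order 1: -31  -41  -51  -71
  order 2: -5  -5  -5
  order 3: 0  0
  order 4: 0
The order-2 divided differences are all -5 (nonzero) and every higher order vanishes, so the data lies on a polynomial of degree exactly 2.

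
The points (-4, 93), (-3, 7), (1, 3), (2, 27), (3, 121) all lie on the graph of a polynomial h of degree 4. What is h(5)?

831

Using the Lagrange interpolation formula with nodes -4, -3, 1, 2, 3:
  L_0(s) = (s + 3)(s - 1)(s - 2)(s - 3) / 210
  L_1(s) = (s + 4)(s - 1)(s - 2)(s - 3) / -120
  L_2(s) = (s + 4)(s + 3)(s - 2)(s - 3) / 40
  L_3(s) = (s + 4)(s + 3)(s - 1)(s - 3) / -30
  L_4(s) = (s + 4)(s + 3)(s - 1)(s - 2) / 84
Then h(s) = 93·L_0(s) + 7·L_1(s) + 3·L_2(s) + 27·L_3(s) + 121·L_4(s).
Expanding and collecting terms gives h(s) = s⁴ + 2s³ - 2s² + s + 1.
Evaluating at s = 5: h(5) = 831.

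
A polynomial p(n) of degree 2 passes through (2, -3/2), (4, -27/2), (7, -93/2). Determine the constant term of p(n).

5/2

Write p(n) = an^2 + bn + c. Substituting each data point gives a linear system:
  4a + 2b + c = -3/2
  16a + 4b + c = -27/2
  49a + 7b + c = -93/2
Solving the system yields a = -1, b = 0, c = 5/2.
So p(n) = -n^2 + 5/2.
The constant term is 5/2.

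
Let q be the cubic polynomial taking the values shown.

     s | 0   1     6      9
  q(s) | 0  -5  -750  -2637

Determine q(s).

Using the Lagrange interpolation formula with nodes 0, 1, 6, 9:
  L_0(s) = (s - 1)(s - 6)(s - 9) / -54
  L_1(s) = s(s - 6)(s - 9) / 40
  L_2(s) = s(s - 1)(s - 9) / -90
  L_3(s) = s(s - 1)(s - 6) / 216
Then q(s) = 0·L_0(s) - 5·L_1(s) - 750·L_2(s) - 2637·L_3(s).
Expanding and collecting terms gives q(s) = -4s^3 + 4s^2 - 5s.
Check: q(1) = -5. ✓

q(s) = -4s^3 + 4s^2 - 5s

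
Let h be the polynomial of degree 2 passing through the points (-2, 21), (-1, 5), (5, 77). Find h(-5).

117

Write h(u) = au^2 + bu + c. Substituting each data point gives a linear system:
  4a - 2b + c = 21
  a - b + c = 5
  25a + 5b + c = 77
Solving the system yields a = 4, b = -4, c = -3.
So h(u) = 4u^2 - 4u - 3.
Then h(-5) = 117.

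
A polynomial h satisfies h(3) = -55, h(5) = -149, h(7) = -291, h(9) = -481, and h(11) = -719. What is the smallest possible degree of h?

Forward differences of the values at n = 3, 5, 7, 9, 11:
  h  : -55  -149  -291  -481  -719
  Δ  : -94  -142  -190  -238
  Δ^2: -48  -48  -48
  Δ^3: 0  0
  Δ^4: 0
The second differences are constant (-48) and nonzero, while all higher differences vanish, so the minimal degree is 2.

2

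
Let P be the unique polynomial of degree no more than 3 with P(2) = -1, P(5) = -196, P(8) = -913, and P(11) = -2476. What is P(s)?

P(s) = -2s^3 + s^2 + 6s - 1

Write P(s) = as^3 + bs^2 + cs + d. Substituting each data point gives a linear system:
  8a + 4b + 2c + d = -1
  125a + 25b + 5c + d = -196
  512a + 64b + 8c + d = -913
  1331a + 121b + 11c + d = -2476
Solving the system yields a = -2, b = 1, c = 6, d = -1.
So P(s) = -2s³ + s² + 6s - 1.
Check: P(8) = -913. ✓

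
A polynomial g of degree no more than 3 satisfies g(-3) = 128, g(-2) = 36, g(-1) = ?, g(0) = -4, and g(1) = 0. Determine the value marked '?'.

0

The 4 known points determine the degree-3 polynomial uniquely.
Write g(u) = au^3 + bu^2 + cu + d. Substituting each data point gives a linear system:
  -27a + 9b - 3c + d = 128
  -8a + 4b - 2c + d = 36
  d = -4
  a + b + c + d = 0
Solving the system yields a = -4, b = 4, c = 4, d = -4.
So g(u) = -4u³ + 4u² + 4u - 4.
Then g(-1) = 0.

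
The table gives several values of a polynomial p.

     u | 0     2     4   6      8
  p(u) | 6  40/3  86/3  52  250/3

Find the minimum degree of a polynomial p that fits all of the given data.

Forward differences of the values at u = 0, 2, 4, 6, 8:
  p  : 6  40/3  86/3  52  250/3
  Δ  : 22/3  46/3  70/3  94/3
  Δ^2: 8  8  8
  Δ^3: 0  0
  Δ^4: 0
The second differences are constant (8) and nonzero, while all higher differences vanish, so the minimal degree is 2.

2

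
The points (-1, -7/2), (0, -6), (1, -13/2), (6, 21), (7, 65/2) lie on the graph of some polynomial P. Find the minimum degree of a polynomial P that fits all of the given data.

2

Divided differences on the nodes -1, 0, 1, 6, 7:
  order 0: -7/2  -6  -13/2  21  65/2
  order 1: -5/2  -1/2  11/2  23/2
  order 2: 1  1  1
  order 3: 0  0
  order 4: 0
The order-2 divided differences are all 1 (nonzero) and every higher order vanishes, so the data lies on a polynomial of degree exactly 2.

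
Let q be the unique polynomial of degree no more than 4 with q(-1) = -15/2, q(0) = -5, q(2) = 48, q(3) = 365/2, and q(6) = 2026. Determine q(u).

q(u) = u^4 + 3u^3 + 2u^2 + (5/2)u - 5

Write q(u) = au^4 + bu^3 + cu^2 + du + e. Substituting each data point gives a linear system:
  a - b + c - d + e = -15/2
  e = -5
  16a + 8b + 4c + 2d + e = 48
  81a + 27b + 9c + 3d + e = 365/2
  1296a + 216b + 36c + 6d + e = 2026
Solving the system yields a = 1, b = 3, c = 2, d = 5/2, e = -5.
So q(u) = u^4 + 3u^3 + 2u^2 + (5/2)u - 5.
Check: q(3) = 365/2. ✓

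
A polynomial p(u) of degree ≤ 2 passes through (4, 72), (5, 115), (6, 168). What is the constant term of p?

Write p(u) = au^2 + bu + c. Substituting each data point gives a linear system:
  16a + 4b + c = 72
  25a + 5b + c = 115
  36a + 6b + c = 168
Solving the system yields a = 5, b = -2, c = 0.
So p(u) = 5u^2 - 2u.
The constant term is 0.

0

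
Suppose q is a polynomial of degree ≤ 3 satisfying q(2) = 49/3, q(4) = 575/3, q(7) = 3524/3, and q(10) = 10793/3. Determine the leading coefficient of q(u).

4

Write q(u) = au^3 + bu^2 + cu + d. Substituting each data point gives a linear system:
  8a + 4b + 2c + d = 49/3
  64a + 16b + 4c + d = 575/3
  343a + 49b + 7c + d = 3524/3
  1000a + 100b + 10c + d = 10793/3
Solving the system yields a = 4, b = -4, c = -1/3, d = 1.
So q(u) = 4u³ - 4u² - (1/3)u + 1.
The leading coefficient is 4.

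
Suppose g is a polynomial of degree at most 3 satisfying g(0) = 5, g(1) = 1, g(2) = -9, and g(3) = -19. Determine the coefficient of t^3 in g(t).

Write g(t) = at^3 + bt^2 + ct + d. Substituting each data point gives a linear system:
  d = 5
  a + b + c + d = 1
  8a + 4b + 2c + d = -9
  27a + 9b + 3c + d = -19
Solving the system yields a = 1, b = -6, c = 1, d = 5.
So g(t) = t^3 - 6t^2 + t + 5.
The leading coefficient is 1.

1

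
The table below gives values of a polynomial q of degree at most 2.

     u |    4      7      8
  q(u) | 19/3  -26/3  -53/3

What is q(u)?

q(u) = -u^2 + 6u - 5/3

Using the Lagrange interpolation formula with nodes 4, 7, 8:
  L_0(u) = (u - 7)(u - 8) / 12
  L_1(u) = (u - 4)(u - 8) / -3
  L_2(u) = (u - 4)(u - 7) / 4
Then q(u) = 19/3·L_0(u) - 26/3·L_1(u) - 53/3·L_2(u).
Expanding and collecting terms gives q(u) = -u^2 + 6u - 5/3.
Check: q(8) = -53/3. ✓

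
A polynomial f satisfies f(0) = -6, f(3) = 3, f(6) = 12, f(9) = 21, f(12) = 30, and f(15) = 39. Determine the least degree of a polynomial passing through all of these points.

1

Forward differences of the values at n = 0, 3, 6, 9, 12, 15:
  f  : -6  3  12  21  30  39
  Δ  : 9  9  9  9  9
  Δ^2: 0  0  0  0
  Δ^3: 0  0  0
  Δ^4: 0  0
  Δ^5: 0
The first differences are constant (9) and nonzero, while all higher differences vanish, so the minimal degree is 1.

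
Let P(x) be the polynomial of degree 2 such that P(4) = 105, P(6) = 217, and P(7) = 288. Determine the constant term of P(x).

1

Write P(x) = ax^2 + bx + c. Substituting each data point gives a linear system:
  16a + 4b + c = 105
  36a + 6b + c = 217
  49a + 7b + c = 288
Solving the system yields a = 5, b = 6, c = 1.
So P(x) = 5x^2 + 6x + 1.
The constant term is 1.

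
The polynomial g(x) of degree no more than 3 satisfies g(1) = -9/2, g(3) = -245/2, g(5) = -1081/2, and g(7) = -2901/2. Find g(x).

Using the Lagrange interpolation formula with nodes 1, 3, 5, 7:
  L_0(x) = (x - 3)(x - 5)(x - 7) / -48
  L_1(x) = (x - 1)(x - 5)(x - 7) / 16
  L_2(x) = (x - 1)(x - 3)(x - 7) / -16
  L_3(x) = (x - 1)(x - 3)(x - 5) / 48
Then g(x) = -9/2·L_0(x) - 245/2·L_1(x) - 1081/2·L_2(x) - 2901/2·L_3(x).
Expanding and collecting terms gives g(x) = -4x^3 - (3/2)x^2 - x + 2.
Check: g(3) = -245/2. ✓

g(x) = -4x^3 - (3/2)x^2 - x + 2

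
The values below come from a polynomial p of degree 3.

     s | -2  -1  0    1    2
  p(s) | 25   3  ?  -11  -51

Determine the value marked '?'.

The 4 known points determine the degree-3 polynomial uniquely.
Write p(s) = as^3 + bs^2 + cs + d. Substituting each data point gives a linear system:
  -8a + 4b - 2c + d = 25
  -a + b - c + d = 3
  a + b + c + d = -11
  8a + 4b + 2c + d = -51
Solving the system yields a = -4, b = -3, c = -3, d = -1.
So p(s) = -4s³ - 3s² - 3s - 1.
Then p(0) = -1.

-1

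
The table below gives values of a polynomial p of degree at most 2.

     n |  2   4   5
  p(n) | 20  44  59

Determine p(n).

Write p(n) = an^2 + bn + c. Substituting each data point gives a linear system:
  4a + 2b + c = 20
  16a + 4b + c = 44
  25a + 5b + c = 59
Solving the system yields a = 1, b = 6, c = 4.
So p(n) = n² + 6n + 4.
Check: p(5) = 59. ✓

p(n) = n^2 + 6n + 4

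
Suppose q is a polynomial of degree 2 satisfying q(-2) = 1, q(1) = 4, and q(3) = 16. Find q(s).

q(s) = s^2 + 2s + 1

Write q(s) = as^2 + bs + c. Substituting each data point gives a linear system:
  4a - 2b + c = 1
  a + b + c = 4
  9a + 3b + c = 16
Solving the system yields a = 1, b = 2, c = 1.
So q(s) = s^2 + 2s + 1.
Check: q(-2) = 1. ✓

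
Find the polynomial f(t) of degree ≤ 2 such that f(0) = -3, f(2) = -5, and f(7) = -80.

Write f(t) = at^2 + bt + c. Substituting each data point gives a linear system:
  c = -3
  4a + 2b + c = -5
  49a + 7b + c = -80
Solving the system yields a = -2, b = 3, c = -3.
So f(t) = -2t^2 + 3t - 3.
Check: f(7) = -80. ✓

f(t) = -2t^2 + 3t - 3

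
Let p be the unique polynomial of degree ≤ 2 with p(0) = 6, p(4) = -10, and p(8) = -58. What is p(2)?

2

Write p(n) = an^2 + bn + c. Substituting each data point gives a linear system:
  c = 6
  16a + 4b + c = -10
  64a + 8b + c = -58
Solving the system yields a = -1, b = 0, c = 6.
So p(n) = -n^2 + 6.
Then p(2) = 2.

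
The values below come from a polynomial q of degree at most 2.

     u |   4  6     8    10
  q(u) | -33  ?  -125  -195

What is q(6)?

On equispaced nodes a degree-2 polynomial has vanishing third forward difference, so
  - q(4) + 3·q(6) - 3·q(8) + q(10) = 0.
Substituting the known values and solving for q(6):
  3·q(6) = -213
  q(6) = -71.

-71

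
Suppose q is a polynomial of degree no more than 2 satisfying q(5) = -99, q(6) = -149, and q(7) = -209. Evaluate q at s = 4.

-59

Using the Lagrange interpolation formula with nodes 5, 6, 7:
  L_0(s) = (s - 6)(s - 7) / 2
  L_1(s) = (s - 5)(s - 7) / -1
  L_2(s) = (s - 5)(s - 6) / 2
Then q(s) = -99·L_0(s) - 149·L_1(s) - 209·L_2(s).
Expanding and collecting terms gives q(s) = -5s^2 + 5s + 1.
Evaluating at s = 4: q(4) = -59.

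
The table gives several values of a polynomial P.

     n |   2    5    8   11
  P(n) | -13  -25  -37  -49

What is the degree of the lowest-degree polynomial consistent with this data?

Forward differences of the values at n = 2, 5, 8, 11:
  P  : -13  -25  -37  -49
  Δ  : -12  -12  -12
  Δ^2: 0  0
  Δ^3: 0
The first differences are constant (-12) and nonzero, while all higher differences vanish, so the minimal degree is 1.

1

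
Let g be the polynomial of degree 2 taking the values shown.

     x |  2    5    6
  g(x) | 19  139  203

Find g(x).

Using the Lagrange interpolation formula with nodes 2, 5, 6:
  L_0(x) = (x - 5)(x - 6) / 12
  L_1(x) = (x - 2)(x - 6) / -3
  L_2(x) = (x - 2)(x - 5) / 4
Then g(x) = 19·L_0(x) + 139·L_1(x) + 203·L_2(x).
Expanding and collecting terms gives g(x) = 6x^2 - 2x - 1.
Check: g(2) = 19. ✓

g(x) = 6x^2 - 2x - 1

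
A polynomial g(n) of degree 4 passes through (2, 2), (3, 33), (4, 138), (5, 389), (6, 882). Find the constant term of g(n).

-6

Write g(n) = an^4 + bn^3 + cn^2 + dn + e. Substituting each data point gives a linear system:
  16a + 8b + 4c + 2d + e = 2
  81a + 27b + 9c + 3d + e = 33
  256a + 64b + 16c + 4d + e = 138
  625a + 125b + 25c + 5d + e = 389
  1296a + 216b + 36c + 6d + e = 882
Solving the system yields a = 1, b = -2, c = 0, d = 4, e = -6.
So g(n) = n^4 - 2n^3 + 4n - 6.
The constant term is -6.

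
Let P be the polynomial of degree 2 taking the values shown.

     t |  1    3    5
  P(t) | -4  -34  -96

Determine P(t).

Using the Lagrange interpolation formula with nodes 1, 3, 5:
  L_0(t) = (t - 3)(t - 5) / 8
  L_1(t) = (t - 1)(t - 5) / -4
  L_2(t) = (t - 1)(t - 3) / 8
Then P(t) = -4·L_0(t) - 34·L_1(t) - 96·L_2(t).
Expanding and collecting terms gives P(t) = -4t^2 + t - 1.
Check: P(3) = -34. ✓

P(t) = -4t^2 + t - 1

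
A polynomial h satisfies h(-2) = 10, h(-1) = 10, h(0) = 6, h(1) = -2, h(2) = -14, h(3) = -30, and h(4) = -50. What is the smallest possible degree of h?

2

Forward differences of the values at x = -2, -1, 0, 1, 2, 3, 4:
  h  : 10  10  6  -2  -14  -30  -50
  Δ  : 0  -4  -8  -12  -16  -20
  Δ^2: -4  -4  -4  -4  -4
  Δ^3: 0  0  0  0
  Δ^4: 0  0  0
  Δ^5: 0  0
  Δ^6: 0
The second differences are constant (-4) and nonzero, while all higher differences vanish, so the minimal degree is 2.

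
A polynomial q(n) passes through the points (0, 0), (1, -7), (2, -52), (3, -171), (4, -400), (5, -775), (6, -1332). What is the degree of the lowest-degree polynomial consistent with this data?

3

Forward differences of the values at n = 0, 1, 2, 3, 4, 5, 6:
  q  : 0  -7  -52  -171  -400  -775  -1332
  Δ  : -7  -45  -119  -229  -375  -557
  Δ^2: -38  -74  -110  -146  -182
  Δ^3: -36  -36  -36  -36
  Δ^4: 0  0  0
  Δ^5: 0  0
  Δ^6: 0
The third differences are constant (-36) and nonzero, while all higher differences vanish, so the minimal degree is 3.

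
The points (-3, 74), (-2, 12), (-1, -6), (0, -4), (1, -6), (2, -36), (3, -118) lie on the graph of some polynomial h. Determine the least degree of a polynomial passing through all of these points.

Forward differences of the values at n = -3, -2, -1, 0, 1, 2, 3:
  h  : 74  12  -6  -4  -6  -36  -118
  Δ  : -62  -18  2  -2  -30  -82
  Δ^2: 44  20  -4  -28  -52
  Δ^3: -24  -24  -24  -24
  Δ^4: 0  0  0
  Δ^5: 0  0
  Δ^6: 0
The third differences are constant (-24) and nonzero, while all higher differences vanish, so the minimal degree is 3.

3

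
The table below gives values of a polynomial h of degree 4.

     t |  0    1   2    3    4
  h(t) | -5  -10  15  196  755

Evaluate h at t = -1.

0

Using the Lagrange interpolation formula with nodes 0, 1, 2, 3, 4:
  L_0(t) = (t - 1)(t - 2)(t - 3)(t - 4) / 24
  L_1(t) = t(t - 2)(t - 3)(t - 4) / -6
  L_2(t) = t(t - 1)(t - 3)(t - 4) / 4
  L_3(t) = t(t - 1)(t - 2)(t - 4) / -6
  L_4(t) = t(t - 1)(t - 2)(t - 3) / 24
Then h(t) = -5·L_0(t) - 10·L_1(t) + 15·L_2(t) + 196·L_3(t) + 755·L_4(t).
Expanding and collecting terms gives h(t) = 4t⁴ - 3t³ - 4t² - 2t - 5.
Evaluating at t = -1: h(-1) = 0.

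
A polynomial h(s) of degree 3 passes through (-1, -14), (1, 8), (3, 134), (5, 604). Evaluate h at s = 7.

1658

Write h(s) = as^3 + bs^2 + cs + d. Substituting each data point gives a linear system:
  -a + b - c + d = -14
  a + b + c + d = 8
  27a + 9b + 3c + d = 134
  125a + 25b + 5c + d = 604
Solving the system yields a = 5, b = -2, c = 6, d = -1.
So h(s) = 5s^3 - 2s^2 + 6s - 1.
Then h(7) = 1658.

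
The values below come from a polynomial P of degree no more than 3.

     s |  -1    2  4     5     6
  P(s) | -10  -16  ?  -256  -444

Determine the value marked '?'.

-130

The 4 known points determine the degree-3 polynomial uniquely.
Write P(s) = as^3 + bs^2 + cs + d. Substituting each data point gives a linear system:
  -a + b - c + d = -10
  8a + 4b + 2c + d = -16
  125a + 25b + 5c + d = -256
  216a + 36b + 6c + d = -444
Solving the system yields a = -2, b = -1, c = 5, d = -6.
So P(s) = -2s^3 - s^2 + 5s - 6.
Then P(4) = -130.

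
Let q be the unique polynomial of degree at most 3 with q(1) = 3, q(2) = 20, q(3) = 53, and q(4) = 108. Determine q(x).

q(x) = x^3 + 2x^2 + 4x - 4

Using the Lagrange interpolation formula with nodes 1, 2, 3, 4:
  L_0(x) = (x - 2)(x - 3)(x - 4) / -6
  L_1(x) = (x - 1)(x - 3)(x - 4) / 2
  L_2(x) = (x - 1)(x - 2)(x - 4) / -2
  L_3(x) = (x - 1)(x - 2)(x - 3) / 6
Then q(x) = 3·L_0(x) + 20·L_1(x) + 53·L_2(x) + 108·L_3(x).
Expanding and collecting terms gives q(x) = x^3 + 2x^2 + 4x - 4.
Check: q(4) = 108. ✓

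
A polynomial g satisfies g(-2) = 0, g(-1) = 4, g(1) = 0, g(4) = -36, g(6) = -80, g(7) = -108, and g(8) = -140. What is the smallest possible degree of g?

2

Divided differences on the nodes -2, -1, 1, 4, 6, 7, 8:
  order 0: 0  4  0  -36  -80  -108  -140
  order 1: 4  -2  -12  -22  -28  -32
  order 2: -2  -2  -2  -2  -2
  order 3: 0  0  0  0
  order 4: 0  0  0
  order 5: 0  0
  order 6: 0
The order-2 divided differences are all -2 (nonzero) and every higher order vanishes, so the data lies on a polynomial of degree exactly 2.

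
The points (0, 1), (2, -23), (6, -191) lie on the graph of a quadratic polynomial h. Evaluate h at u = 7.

-258

Write h(u) = au^2 + bu + c. Substituting each data point gives a linear system:
  c = 1
  4a + 2b + c = -23
  36a + 6b + c = -191
Solving the system yields a = -5, b = -2, c = 1.
So h(u) = -5u² - 2u + 1.
Then h(7) = -258.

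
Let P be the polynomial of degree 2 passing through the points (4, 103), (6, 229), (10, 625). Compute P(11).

Write P(x) = ax^2 + bx + c. Substituting each data point gives a linear system:
  16a + 4b + c = 103
  36a + 6b + c = 229
  100a + 10b + c = 625
Solving the system yields a = 6, b = 3, c = -5.
So P(x) = 6x^2 + 3x - 5.
Then P(11) = 754.

754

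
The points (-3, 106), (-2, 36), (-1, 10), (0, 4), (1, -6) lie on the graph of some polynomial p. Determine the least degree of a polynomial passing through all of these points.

3

Forward differences of the values at x = -3, -2, -1, 0, 1:
  p  : 106  36  10  4  -6
  Δ  : -70  -26  -6  -10
  Δ^2: 44  20  -4
  Δ^3: -24  -24
  Δ^4: 0
The third differences are constant (-24) and nonzero, while all higher differences vanish, so the minimal degree is 3.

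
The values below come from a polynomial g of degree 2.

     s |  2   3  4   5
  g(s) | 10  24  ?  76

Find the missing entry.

The 3 known points determine the degree-2 polynomial uniquely.
Write g(s) = as^2 + bs + c. Substituting each data point gives a linear system:
  4a + 2b + c = 10
  9a + 3b + c = 24
  25a + 5b + c = 76
Solving the system yields a = 4, b = -6, c = 6.
So g(s) = 4s² - 6s + 6.
Then g(4) = 46.

46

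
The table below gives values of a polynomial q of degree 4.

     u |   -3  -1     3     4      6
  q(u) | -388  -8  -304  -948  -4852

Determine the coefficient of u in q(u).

-4

Write q(u) = au^4 + bu^3 + cu^2 + du + e. Substituting each data point gives a linear system:
  81a - 27b + 9c - 3d + e = -388
  a - b + c - d + e = -8
  81a + 27b + 9c + 3d + e = -304
  256a + 64b + 16c + 4d + e = -948
  1296a + 216b + 36c + 6d + e = -4852
Solving the system yields a = -4, b = 2, c = -2, d = -4, e = -4.
So q(u) = -4u^4 + 2u^3 - 2u^2 - 4u - 4.
The coefficient of u is -4.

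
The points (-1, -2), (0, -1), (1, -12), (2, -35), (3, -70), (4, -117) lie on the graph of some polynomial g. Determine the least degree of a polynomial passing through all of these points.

Forward differences of the values at x = -1, 0, 1, 2, 3, 4:
  g  : -2  -1  -12  -35  -70  -117
  Δ  : 1  -11  -23  -35  -47
  Δ^2: -12  -12  -12  -12
  Δ^3: 0  0  0
  Δ^4: 0  0
  Δ^5: 0
The second differences are constant (-12) and nonzero, while all higher differences vanish, so the minimal degree is 2.

2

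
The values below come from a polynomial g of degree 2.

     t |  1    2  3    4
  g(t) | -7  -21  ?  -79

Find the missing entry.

The 3 known points determine the degree-2 polynomial uniquely.
Write g(t) = at^2 + bt + c. Substituting each data point gives a linear system:
  a + b + c = -7
  4a + 2b + c = -21
  16a + 4b + c = -79
Solving the system yields a = -5, b = 1, c = -3.
So g(t) = -5t^2 + t - 3.
Then g(3) = -45.

-45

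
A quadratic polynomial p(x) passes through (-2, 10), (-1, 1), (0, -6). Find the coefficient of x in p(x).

Write p(x) = ax^2 + bx + c. Substituting each data point gives a linear system:
  4a - 2b + c = 10
  a - b + c = 1
  c = -6
Solving the system yields a = 1, b = -6, c = -6.
So p(x) = x² - 6x - 6.
The coefficient of x is -6.

-6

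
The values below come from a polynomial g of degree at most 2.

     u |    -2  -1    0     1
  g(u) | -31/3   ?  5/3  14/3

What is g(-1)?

On equispaced nodes a degree-2 polynomial has vanishing third forward difference, so
  - g(-2) + 3·g(-1) - 3·g(0) + g(1) = 0.
Substituting the known values and solving for g(-1):
  3·g(-1) = -10
  g(-1) = -10/3.

-10/3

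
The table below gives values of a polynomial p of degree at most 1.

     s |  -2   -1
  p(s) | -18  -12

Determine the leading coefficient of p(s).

Write p(s) = as + b. Substituting each data point gives a linear system:
  -2a + b = -18
  -a + b = -12
Solving the system yields a = 6, b = -6.
So p(s) = 6s - 6.
The leading coefficient is 6.

6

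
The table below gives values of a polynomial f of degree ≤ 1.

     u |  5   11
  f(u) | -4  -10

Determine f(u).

f(u) = -u + 1

Using the Lagrange interpolation formula with nodes 5, 11:
  L_0(u) = (u - 11) / -6
  L_1(u) = (u - 5) / 6
Then f(u) = -4·L_0(u) - 10·L_1(u).
Expanding and collecting terms gives f(u) = -u + 1.
Check: f(5) = -4. ✓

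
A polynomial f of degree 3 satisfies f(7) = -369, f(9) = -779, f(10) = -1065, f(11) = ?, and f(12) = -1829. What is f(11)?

The 4 known points determine the degree-3 polynomial uniquely.
Write f(u) = au^3 + bu^2 + cu + d. Substituting each data point gives a linear system:
  343a + 49b + 7c + d = -369
  729a + 81b + 9c + d = -779
  1000a + 100b + 10c + d = -1065
  1728a + 144b + 12c + d = -1829
Solving the system yields a = -1, b = -1, c = 4, d = -5.
So f(u) = -u^3 - u^2 + 4u - 5.
Then f(11) = -1413.

-1413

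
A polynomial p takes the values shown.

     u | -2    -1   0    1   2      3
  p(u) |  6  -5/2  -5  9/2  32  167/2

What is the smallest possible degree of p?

3

Forward differences of the values at u = -2, -1, 0, 1, 2, 3:
  p  : 6  -5/2  -5  9/2  32  167/2
  Δ  : -17/2  -5/2  19/2  55/2  103/2
  Δ^2: 6  12  18  24
  Δ^3: 6  6  6
  Δ^4: 0  0
  Δ^5: 0
The third differences are constant (6) and nonzero, while all higher differences vanish, so the minimal degree is 3.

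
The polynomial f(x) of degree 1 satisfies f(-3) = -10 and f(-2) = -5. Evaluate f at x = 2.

15

Using the Lagrange interpolation formula with nodes -3, -2:
  L_0(x) = (x + 2) / -1
  L_1(x) = (x + 3) / 1
Then f(x) = -10·L_0(x) - 5·L_1(x).
Expanding and collecting terms gives f(x) = 5x + 5.
Evaluating at x = 2: f(2) = 15.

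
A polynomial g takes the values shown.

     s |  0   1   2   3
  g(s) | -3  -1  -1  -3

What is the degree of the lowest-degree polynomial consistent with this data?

Forward differences of the values at s = 0, 1, 2, 3:
  g  : -3  -1  -1  -3
  Δ  : 2  0  -2
  Δ^2: -2  -2
  Δ^3: 0
The second differences are constant (-2) and nonzero, while all higher differences vanish, so the minimal degree is 2.

2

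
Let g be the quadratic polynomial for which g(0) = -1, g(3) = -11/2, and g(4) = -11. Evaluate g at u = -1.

Using the Lagrange interpolation formula with nodes 0, 3, 4:
  L_0(u) = (u - 3)(u - 4) / 12
  L_1(u) = u(u - 4) / -3
  L_2(u) = u(u - 3) / 4
Then g(u) = -1·L_0(u) - 11/2·L_1(u) - 11·L_2(u).
Expanding and collecting terms gives g(u) = -u^2 + (3/2)u - 1.
Evaluating at u = -1: g(-1) = -7/2.

-7/2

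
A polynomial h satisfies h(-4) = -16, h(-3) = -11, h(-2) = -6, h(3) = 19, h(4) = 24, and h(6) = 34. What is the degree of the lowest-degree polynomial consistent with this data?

Divided differences on the nodes -4, -3, -2, 3, 4, 6:
  order 0: -16  -11  -6  19  24  34
  order 1: 5  5  5  5  5
  order 2: 0  0  0  0
  order 3: 0  0  0
  order 4: 0  0
  order 5: 0
The order-1 divided differences are all 5 (nonzero) and every higher order vanishes, so the data lies on a polynomial of degree exactly 1.

1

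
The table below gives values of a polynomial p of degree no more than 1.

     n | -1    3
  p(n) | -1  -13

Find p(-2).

2

Using the Lagrange interpolation formula with nodes -1, 3:
  L_0(n) = (n - 3) / -4
  L_1(n) = (n + 1) / 4
Then p(n) = -1·L_0(n) - 13·L_1(n).
Expanding and collecting terms gives p(n) = -3n - 4.
Evaluating at n = -2: p(-2) = 2.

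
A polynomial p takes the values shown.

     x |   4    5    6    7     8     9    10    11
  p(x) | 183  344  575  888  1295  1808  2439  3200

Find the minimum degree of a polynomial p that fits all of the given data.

3

Forward differences of the values at x = 4, 5, 6, 7, 8, 9, 10, 11:
  p  : 183  344  575  888  1295  1808  2439  3200
  Δ  : 161  231  313  407  513  631  761
  Δ^2: 70  82  94  106  118  130
  Δ^3: 12  12  12  12  12
  Δ^4: 0  0  0  0
  Δ^5: 0  0  0
  Δ^6: 0  0
  Δ^7: 0
The third differences are constant (12) and nonzero, while all higher differences vanish, so the minimal degree is 3.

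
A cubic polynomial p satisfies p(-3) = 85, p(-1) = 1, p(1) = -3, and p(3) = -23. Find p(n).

p(n) = -2n^3 + 4n^2 - 5

Using the Lagrange interpolation formula with nodes -3, -1, 1, 3:
  L_0(n) = (n + 1)(n - 1)(n - 3) / -48
  L_1(n) = (n + 3)(n - 1)(n - 3) / 16
  L_2(n) = (n + 3)(n + 1)(n - 3) / -16
  L_3(n) = (n + 3)(n + 1)(n - 1) / 48
Then p(n) = 85·L_0(n) + 1·L_1(n) - 3·L_2(n) - 23·L_3(n).
Expanding and collecting terms gives p(n) = -2n^3 + 4n^2 - 5.
Check: p(-3) = 85. ✓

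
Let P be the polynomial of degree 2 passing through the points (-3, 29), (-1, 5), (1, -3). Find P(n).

P(n) = 2n^2 - 4n - 1

Write P(n) = an^2 + bn + c. Substituting each data point gives a linear system:
  9a - 3b + c = 29
  a - b + c = 5
  a + b + c = -3
Solving the system yields a = 2, b = -4, c = -1.
So P(n) = 2n^2 - 4n - 1.
Check: P(-3) = 29. ✓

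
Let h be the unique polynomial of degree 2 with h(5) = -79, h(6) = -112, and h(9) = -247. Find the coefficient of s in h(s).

0

Write h(s) = as^2 + bs + c. Substituting each data point gives a linear system:
  25a + 5b + c = -79
  36a + 6b + c = -112
  81a + 9b + c = -247
Solving the system yields a = -3, b = 0, c = -4.
So h(s) = -3s² - 4.
The coefficient of s is 0.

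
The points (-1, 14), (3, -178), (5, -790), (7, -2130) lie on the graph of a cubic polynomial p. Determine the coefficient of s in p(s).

Write p(s) = as^3 + bs^2 + cs + d. Substituting each data point gives a linear system:
  -a + b - c + d = 14
  27a + 9b + 3c + d = -178
  125a + 25b + 5c + d = -790
  343a + 49b + 7c + d = -2130
Solving the system yields a = -6, b = -1, c = -4, d = 5.
So p(s) = -6s^3 - s^2 - 4s + 5.
The coefficient of s is -4.

-4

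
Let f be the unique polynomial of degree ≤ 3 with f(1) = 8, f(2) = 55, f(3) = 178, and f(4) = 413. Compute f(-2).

-37

Using the Lagrange interpolation formula with nodes 1, 2, 3, 4:
  L_0(t) = (t - 2)(t - 3)(t - 4) / -6
  L_1(t) = (t - 1)(t - 3)(t - 4) / 2
  L_2(t) = (t - 1)(t - 2)(t - 4) / -2
  L_3(t) = (t - 1)(t - 2)(t - 3) / 6
Then f(t) = 8·L_0(t) + 55·L_1(t) + 178·L_2(t) + 413·L_3(t).
Expanding and collecting terms gives f(t) = 6t^3 + 2t^2 - t + 1.
Evaluating at t = -2: f(-2) = -37.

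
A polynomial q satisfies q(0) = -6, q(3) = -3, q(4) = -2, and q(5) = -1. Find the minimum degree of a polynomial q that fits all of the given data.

1

Divided differences on the nodes 0, 3, 4, 5:
  order 0: -6  -3  -2  -1
  order 1: 1  1  1
  order 2: 0  0
  order 3: 0
The order-1 divided differences are all 1 (nonzero) and every higher order vanishes, so the data lies on a polynomial of degree exactly 1.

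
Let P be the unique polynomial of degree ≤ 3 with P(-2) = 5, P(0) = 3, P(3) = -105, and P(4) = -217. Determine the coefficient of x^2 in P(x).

-5

Write P(x) = ax^3 + bx^2 + cx + d. Substituting each data point gives a linear system:
  -8a + 4b - 2c + d = 5
  d = 3
  27a + 9b + 3c + d = -105
  64a + 16b + 4c + d = -217
Solving the system yields a = -2, b = -5, c = -3, d = 3.
So P(x) = -2x³ - 5x² - 3x + 3.
The coefficient of x^2 is -5.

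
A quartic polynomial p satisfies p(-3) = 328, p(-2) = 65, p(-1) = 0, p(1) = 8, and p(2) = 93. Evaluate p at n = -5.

Write p(n) = an^4 + bn^3 + cn^2 + dn + e. Substituting each data point gives a linear system:
  81a - 27b + 9c - 3d + e = 328
  16a - 8b + 4c - 2d + e = 65
  a - b + c - d + e = 0
  a + b + c + d + e = 8
  16a + 8b + 4c + 2d + e = 93
Solving the system yields a = 4, b = 1, c = 5, d = 3, e = -5.
So p(n) = 4n^4 + n^3 + 5n^2 + 3n - 5.
Then p(-5) = 2480.

2480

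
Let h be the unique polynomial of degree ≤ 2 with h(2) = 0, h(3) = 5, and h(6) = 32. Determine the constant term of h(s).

Write h(s) = as^2 + bs + c. Substituting each data point gives a linear system:
  4a + 2b + c = 0
  9a + 3b + c = 5
  36a + 6b + c = 32
Solving the system yields a = 1, b = 0, c = -4.
So h(s) = s^2 - 4.
The constant term is -4.

-4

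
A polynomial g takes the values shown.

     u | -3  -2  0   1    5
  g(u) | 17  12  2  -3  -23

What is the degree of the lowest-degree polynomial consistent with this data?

Divided differences on the nodes -3, -2, 0, 1, 5:
  order 0: 17  12  2  -3  -23
  order 1: -5  -5  -5  -5
  order 2: 0  0  0
  order 3: 0  0
  order 4: 0
The order-1 divided differences are all -5 (nonzero) and every higher order vanishes, so the data lies on a polynomial of degree exactly 1.

1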